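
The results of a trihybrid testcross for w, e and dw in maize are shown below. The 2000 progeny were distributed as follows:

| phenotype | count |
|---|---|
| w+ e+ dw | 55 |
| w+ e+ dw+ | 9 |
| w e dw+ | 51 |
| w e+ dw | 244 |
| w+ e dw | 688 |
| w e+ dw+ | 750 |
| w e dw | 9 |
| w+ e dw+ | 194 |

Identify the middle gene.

w

The two most frequent reciprocal classes, w e+ dw+ and w+ e dw, are the parental types, so the F1 was w e+ dw+ / w+ e dw.
The two rarest classes, w+ e+ dw+ and w e dw, are the double crossovers. Comparing them with the parentals, only the w allele has switched, so w is the middle locus and the order is dw – w – e.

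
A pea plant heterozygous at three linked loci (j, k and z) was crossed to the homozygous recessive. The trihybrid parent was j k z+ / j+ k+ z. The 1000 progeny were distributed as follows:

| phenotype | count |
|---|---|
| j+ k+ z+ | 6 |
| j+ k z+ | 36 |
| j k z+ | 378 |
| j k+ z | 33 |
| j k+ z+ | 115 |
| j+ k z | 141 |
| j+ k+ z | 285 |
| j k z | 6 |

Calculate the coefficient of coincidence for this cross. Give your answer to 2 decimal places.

The two rarest classes, j k z and j+ k+ z+, are the double crossovers. Comparing them with the parentals, only the z allele has switched, so z is the middle locus and the order is k – z – j.
k–z: (256 + 12)/1000 = 0.2680; z–j: (69 + 12)/1000 = 0.0810.
Expected DCO frequency = 0.2680 × 0.0810 ≈ 0.02171; observed = 12/1000 ≈ 0.01200.
Coefficient of coincidence = 0.01200/0.02171 ≈ 0.55.

0.55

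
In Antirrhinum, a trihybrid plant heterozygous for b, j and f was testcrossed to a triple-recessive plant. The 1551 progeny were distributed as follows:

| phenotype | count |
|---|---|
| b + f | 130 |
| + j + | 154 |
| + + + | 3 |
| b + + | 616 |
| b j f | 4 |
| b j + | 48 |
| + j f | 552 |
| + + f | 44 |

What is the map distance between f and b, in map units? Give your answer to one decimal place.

18.8 map units

The two most frequent reciprocal classes, b + + and + j f, are the parental types, so the F1 was b + + / + j f.
The two rarest classes, + + + and b j f, are the double crossovers. Comparing them with the parentals, only the b allele has switched, so b is the middle locus and the order is f – b – j.
Crossovers in the f–b interval produce the single-crossover classes b + f and + j + (130 + 154 = 284) plus the double crossovers (7).
RF(f–b) = (284 + 7) / 1551 = 291/1551 = 0.1876 → 18.8 map units.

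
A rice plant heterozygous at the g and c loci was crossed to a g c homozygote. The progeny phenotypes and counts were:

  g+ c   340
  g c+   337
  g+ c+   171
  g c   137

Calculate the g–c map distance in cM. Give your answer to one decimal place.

The two most frequent classes, g+ c (340) and g c+ (337), are the parental types, so the F1 was g+ c / g c+.
The recombinant classes are g+ c+ and g c: 171 + 137 = 308.
Recombination frequency = 308/985 = 0.3127 ≈ 31.3%, i.e. 31.3 cM.

31.3 cM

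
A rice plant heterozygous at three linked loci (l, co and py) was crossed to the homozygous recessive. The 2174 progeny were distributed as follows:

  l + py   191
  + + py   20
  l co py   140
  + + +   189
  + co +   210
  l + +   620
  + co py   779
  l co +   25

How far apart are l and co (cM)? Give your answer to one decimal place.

17.2 cM

The two most frequent reciprocal classes, + co py and l + +, are the parental types, so the F1 was + co py / l + +.
The two rarest classes, + + py and l co +, are the double crossovers. Comparing them with the parentals, only the co allele has switched, so co is the middle locus and the order is py – co – l.
Crossovers in the co–l interval produce the single-crossover classes l co py and + + + (140 + 189 = 329) plus the double crossovers (45).
RF(co–l) = (329 + 45) / 2174 = 374/2174 = 0.1720 → 17.2 cM.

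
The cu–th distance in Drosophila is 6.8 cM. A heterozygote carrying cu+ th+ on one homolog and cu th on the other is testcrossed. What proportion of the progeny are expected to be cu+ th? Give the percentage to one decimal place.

3.4%

A map distance of 6.8 cM corresponds to a recombination frequency of 0.068.
The F1 is cu+ th+ / cu th, so cu+ th is a recombinant gamete class with expected frequency r/2 = 0.068/2 = 0.0340.
That is 0.0340 = 3.4% of the progeny.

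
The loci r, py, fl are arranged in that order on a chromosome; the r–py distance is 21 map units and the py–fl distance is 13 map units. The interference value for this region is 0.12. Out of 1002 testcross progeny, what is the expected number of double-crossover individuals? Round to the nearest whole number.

Map distances give recombination frequencies of 0.210 and 0.130 for the two intervals.
With interference 0.12 (so coincidence = 0.88), expected double-crossover frequency = 0.210 × 0.130 × 0.88 = 0.02402.
Expected number = 0.02402 × 1002 = 24.07 ≈ 24.

24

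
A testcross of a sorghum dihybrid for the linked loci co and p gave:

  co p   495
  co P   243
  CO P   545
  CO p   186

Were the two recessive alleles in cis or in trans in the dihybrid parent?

cis

The two most frequent classes are CO P (545) and co p (495); these are the parental (non-recombinant) types.
So the F1 carried CO P on one chromosome and co p on the other — the recessive alleles are on the same chromosome (cis / coupling).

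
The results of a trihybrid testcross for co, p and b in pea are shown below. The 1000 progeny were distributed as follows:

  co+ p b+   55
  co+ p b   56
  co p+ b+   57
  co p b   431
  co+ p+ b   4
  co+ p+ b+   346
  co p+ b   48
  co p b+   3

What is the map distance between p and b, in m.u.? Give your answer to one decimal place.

11.0 m.u.

The two most frequent reciprocal classes, co p b and co+ p+ b+, are the parental types, so the F1 was co p b / co+ p+ b+.
The two rarest classes, co p b+ and co+ p+ b, are the double crossovers. Comparing them with the parentals, only the b allele has switched, so b is the middle locus and the order is co – b – p.
Crossovers in the b–p interval produce the single-crossover classes co p+ b and co+ p b+ (48 + 55 = 103) plus the double crossovers (7).
RF(b–p) = (103 + 7) / 1000 = 110/1000 = 0.1100 → 11.0 m.u.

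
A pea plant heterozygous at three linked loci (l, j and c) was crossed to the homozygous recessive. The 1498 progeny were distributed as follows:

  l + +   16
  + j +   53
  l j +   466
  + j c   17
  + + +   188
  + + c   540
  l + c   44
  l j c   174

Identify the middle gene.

j

The two most frequent reciprocal classes, l j + and + + c, are the parental types, so the F1 was l j + / + + c.
The two rarest classes, l + + and + j c, are the double crossovers. Comparing them with the parentals, only the j allele has switched, so j is the middle locus and the order is l – j – c.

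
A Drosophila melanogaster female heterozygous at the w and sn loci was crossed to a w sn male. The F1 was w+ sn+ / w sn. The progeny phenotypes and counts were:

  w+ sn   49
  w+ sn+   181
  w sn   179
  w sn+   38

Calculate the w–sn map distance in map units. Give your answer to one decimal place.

The recombinant classes are w+ sn and w sn+: 49 + 38 = 87.
Recombination frequency = 87/447 = 0.1946 ≈ 19.5%, i.e. 19.5 map units.

19.5 map units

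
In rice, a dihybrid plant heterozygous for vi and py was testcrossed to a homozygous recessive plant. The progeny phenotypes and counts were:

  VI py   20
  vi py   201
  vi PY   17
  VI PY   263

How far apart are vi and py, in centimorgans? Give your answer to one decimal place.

The two most frequent classes, VI PY (263) and vi py (201), are the parental types, so the F1 was VI PY / vi py.
The recombinant classes are VI py and vi PY: 20 + 17 = 37.
Recombination frequency = 37/501 = 0.0739 ≈ 7.4%, i.e. 7.4 centimorgans.

7.4 centimorgans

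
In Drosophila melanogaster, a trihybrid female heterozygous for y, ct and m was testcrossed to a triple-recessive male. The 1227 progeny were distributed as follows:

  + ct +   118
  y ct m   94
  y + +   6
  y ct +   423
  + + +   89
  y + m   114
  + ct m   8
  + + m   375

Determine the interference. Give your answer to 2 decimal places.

0.65

The two most frequent reciprocal classes, + + m and y ct +, are the parental types, so the F1 was + + m / y ct +.
The two rarest classes, + ct m and y + +, are the double crossovers. Comparing them with the parentals, only the ct allele has switched, so ct is the middle locus and the order is y – ct – m.
y–ct: (232 + 14)/1227 = 0.2005; ct–m: (183 + 14)/1227 = 0.1606.
Expected DCO frequency = 0.2005 × 0.1606 ≈ 0.03220; observed = 14/1227 ≈ 0.01141.
Coefficient of coincidence = 0.01141/0.03220 ≈ 0.35; interference = 1 − 0.35 = 0.65.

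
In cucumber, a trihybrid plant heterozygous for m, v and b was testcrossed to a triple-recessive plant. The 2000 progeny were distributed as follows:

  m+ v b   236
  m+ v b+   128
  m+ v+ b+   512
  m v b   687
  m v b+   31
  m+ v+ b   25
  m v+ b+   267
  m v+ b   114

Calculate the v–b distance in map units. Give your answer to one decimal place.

The two most frequent reciprocal classes, m v b and m+ v+ b+, are the parental types, so the F1 was m v b / m+ v+ b+.
The two rarest classes, m v b+ and m+ v+ b, are the double crossovers. Comparing them with the parentals, only the b allele has switched, so b is the middle locus and the order is m – b – v.
Crossovers in the b–v interval produce the single-crossover classes m v+ b and m+ v b+ (114 + 128 = 242) plus the double crossovers (56).
RF(b–v) = (242 + 56) / 2000 = 298/2000 = 0.1490 → 14.9 map units.

14.9 map units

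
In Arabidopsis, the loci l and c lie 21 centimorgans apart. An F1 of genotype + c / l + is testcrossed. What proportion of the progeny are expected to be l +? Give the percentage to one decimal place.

A map distance of 21 centimorgans corresponds to a recombination frequency of 0.210.
The F1 is + c / l +, so l + is a parental gamete class with expected frequency (1 − r)/2 = 0.790/2 = 0.3950.
That is 0.3950 = 39.5% of the progeny.

39.5%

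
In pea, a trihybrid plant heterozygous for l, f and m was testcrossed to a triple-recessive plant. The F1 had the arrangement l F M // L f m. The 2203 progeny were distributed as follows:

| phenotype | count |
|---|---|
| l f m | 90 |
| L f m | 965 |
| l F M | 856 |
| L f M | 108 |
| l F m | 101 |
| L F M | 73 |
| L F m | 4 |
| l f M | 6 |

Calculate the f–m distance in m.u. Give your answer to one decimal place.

The two rarest classes, l f M and L F m, are the double crossovers. Comparing them with the parentals, only the f allele has switched, so f is the middle locus and the order is m – f – l.
Crossovers in the m–f interval produce the single-crossover classes l F m and L f M (101 + 108 = 209) plus the double crossovers (10).
RF(m–f) = (209 + 10) / 2203 = 219/2203 = 0.0994 → 9.9 m.u.

9.9 m.u.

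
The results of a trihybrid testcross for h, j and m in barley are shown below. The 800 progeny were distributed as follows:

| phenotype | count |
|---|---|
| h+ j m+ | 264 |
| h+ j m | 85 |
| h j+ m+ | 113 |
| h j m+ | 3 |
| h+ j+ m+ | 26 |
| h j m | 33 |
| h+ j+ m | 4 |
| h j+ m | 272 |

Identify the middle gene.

The two most frequent reciprocal classes, h+ j m+ and h j+ m, are the parental types, so the F1 was h+ j m+ / h j+ m.
The two rarest classes, h j m+ and h+ j+ m, are the double crossovers. Comparing them with the parentals, only the h allele has switched, so h is the middle locus and the order is j – h – m.

h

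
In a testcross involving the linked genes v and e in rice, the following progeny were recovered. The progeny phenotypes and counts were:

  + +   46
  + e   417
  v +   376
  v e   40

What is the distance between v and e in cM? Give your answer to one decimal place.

9.8 cM

The two most frequent classes, + e (417) and v + (376), are the parental types, so the F1 was + e / v +.
The recombinant classes are + + and v e: 46 + 40 = 86.
Recombination frequency = 86/879 = 0.0978 ≈ 9.8%, i.e. 9.8 cM.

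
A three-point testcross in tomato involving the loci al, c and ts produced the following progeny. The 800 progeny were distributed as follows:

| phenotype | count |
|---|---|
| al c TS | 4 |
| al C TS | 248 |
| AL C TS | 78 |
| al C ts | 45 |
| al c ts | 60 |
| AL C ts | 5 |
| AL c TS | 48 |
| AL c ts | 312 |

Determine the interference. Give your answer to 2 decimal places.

The two most frequent reciprocal classes, AL c ts and al C TS, are the parental types, so the F1 was AL c ts / al C TS.
The two rarest classes, AL C ts and al c TS, are the double crossovers. Comparing them with the parentals, only the c allele has switched, so c is the middle locus and the order is ts – c – al.
ts–c: (93 + 9)/800 = 0.1275; c–al: (138 + 9)/800 = 0.1837.
Expected DCO frequency = 0.1275 × 0.1837 ≈ 0.02342; observed = 9/800 ≈ 0.01125.
Coefficient of coincidence = 0.01125/0.02342 ≈ 0.48; interference = 1 − 0.48 = 0.52.

0.52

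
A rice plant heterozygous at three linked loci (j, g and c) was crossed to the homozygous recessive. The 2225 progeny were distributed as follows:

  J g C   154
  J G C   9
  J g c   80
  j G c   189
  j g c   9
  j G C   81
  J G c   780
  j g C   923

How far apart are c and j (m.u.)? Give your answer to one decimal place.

The two most frequent reciprocal classes, J G c and j g C, are the parental types, so the F1 was J G c / j g C.
The two rarest classes, J G C and j g c, are the double crossovers. Comparing them with the parentals, only the c allele has switched, so c is the middle locus and the order is g – c – j.
Crossovers in the c–j interval produce the single-crossover classes j G c and J g C (189 + 154 = 343) plus the double crossovers (18).
RF(c–j) = (343 + 18) / 2225 = 361/2225 = 0.1622 → 16.2 m.u.

16.2 m.u.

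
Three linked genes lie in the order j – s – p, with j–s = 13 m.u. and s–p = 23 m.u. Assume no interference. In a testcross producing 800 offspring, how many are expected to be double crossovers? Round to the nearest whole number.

24

Map distances give recombination frequencies of 0.130 and 0.230 for the two intervals.
With no interference, expected double-crossover frequency = 0.130 × 0.230 = 0.02990.
Expected number = 0.02990 × 800 = 23.92 ≈ 24.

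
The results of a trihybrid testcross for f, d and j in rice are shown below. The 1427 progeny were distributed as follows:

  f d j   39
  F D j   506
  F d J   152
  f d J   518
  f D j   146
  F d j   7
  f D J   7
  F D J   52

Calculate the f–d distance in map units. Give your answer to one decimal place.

21.9 map units

The two most frequent reciprocal classes, f d J and F D j, are the parental types, so the F1 was f d J / F D j.
The two rarest classes, f D J and F d j, are the double crossovers. Comparing them with the parentals, only the d allele has switched, so d is the middle locus and the order is f – d – j.
Crossovers in the f–d interval produce the single-crossover classes F d J and f D j (152 + 146 = 298) plus the double crossovers (14).
RF(f–d) = (298 + 14) / 1427 = 312/1427 = 0.2186 → 21.9 map units.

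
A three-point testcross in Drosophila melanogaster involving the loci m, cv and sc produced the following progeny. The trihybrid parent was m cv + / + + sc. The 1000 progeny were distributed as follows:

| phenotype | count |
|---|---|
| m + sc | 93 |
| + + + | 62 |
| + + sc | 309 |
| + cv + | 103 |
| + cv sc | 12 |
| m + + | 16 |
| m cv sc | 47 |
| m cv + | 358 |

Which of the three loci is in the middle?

The two rarest classes, m + + and + cv sc, are the double crossovers. Comparing them with the parentals, only the cv allele has switched, so cv is the middle locus and the order is sc – cv – m.

cv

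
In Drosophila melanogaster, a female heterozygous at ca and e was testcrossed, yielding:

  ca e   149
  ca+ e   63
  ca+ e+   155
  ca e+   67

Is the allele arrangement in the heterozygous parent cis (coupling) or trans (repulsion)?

The two most frequent classes are ca+ e+ (155) and ca e (149); these are the parental (non-recombinant) types.
So the F1 carried ca+ e+ on one chromosome and ca e on the other — the recessive alleles are on the same chromosome (cis / coupling).

cis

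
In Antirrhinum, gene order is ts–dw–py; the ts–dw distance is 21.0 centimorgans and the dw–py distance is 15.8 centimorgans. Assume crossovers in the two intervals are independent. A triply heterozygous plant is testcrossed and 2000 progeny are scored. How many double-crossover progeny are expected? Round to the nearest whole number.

66

Map distances give recombination frequencies of 0.210 and 0.158 for the two intervals.
With no interference, expected double-crossover frequency = 0.210 × 0.158 = 0.03318.
Expected number = 0.03318 × 2000 = 66.36 ≈ 66.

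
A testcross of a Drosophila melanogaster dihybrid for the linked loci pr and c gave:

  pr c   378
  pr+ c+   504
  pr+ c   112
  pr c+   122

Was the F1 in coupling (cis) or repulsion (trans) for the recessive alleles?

The two most frequent classes are pr+ c+ (504) and pr c (378); these are the parental (non-recombinant) types.
So the F1 carried pr+ c+ on one chromosome and pr c on the other — the recessive alleles are on the same chromosome (cis / coupling).

cis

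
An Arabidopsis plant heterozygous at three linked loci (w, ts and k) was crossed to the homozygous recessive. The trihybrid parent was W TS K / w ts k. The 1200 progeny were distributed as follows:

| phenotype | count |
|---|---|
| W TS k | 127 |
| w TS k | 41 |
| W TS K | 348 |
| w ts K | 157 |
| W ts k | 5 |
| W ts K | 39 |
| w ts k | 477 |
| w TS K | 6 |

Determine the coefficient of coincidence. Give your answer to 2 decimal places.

0.49

The two rarest classes, w TS K and W ts k, are the double crossovers. Comparing them with the parentals, only the w allele has switched, so w is the middle locus and the order is k – w – ts.
k–w: (284 + 11)/1200 = 0.2458; w–ts: (80 + 11)/1200 = 0.0758.
Expected DCO frequency = 0.2458 × 0.0758 ≈ 0.01863; observed = 11/1200 ≈ 0.00917.
Coefficient of coincidence = 0.00917/0.01863 ≈ 0.49.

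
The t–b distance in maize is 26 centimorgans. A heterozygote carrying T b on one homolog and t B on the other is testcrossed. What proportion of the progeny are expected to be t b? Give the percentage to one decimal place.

13.0%

A map distance of 26 centimorgans corresponds to a recombination frequency of 0.260.
The F1 is T b / t B, so t b is a recombinant gamete class with expected frequency r/2 = 0.260/2 = 0.1300.
That is 0.1300 = 13.0% of the progeny.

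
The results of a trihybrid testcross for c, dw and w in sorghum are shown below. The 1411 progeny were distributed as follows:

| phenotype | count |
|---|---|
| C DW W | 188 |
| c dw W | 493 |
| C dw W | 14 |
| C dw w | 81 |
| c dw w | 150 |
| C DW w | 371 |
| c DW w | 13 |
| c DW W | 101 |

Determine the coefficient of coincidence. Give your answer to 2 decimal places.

The two most frequent reciprocal classes, C DW w and c dw W, are the parental types, so the F1 was C DW w / c dw W.
The two rarest classes, c DW w and C dw W, are the double crossovers. Comparing them with the parentals, only the c allele has switched, so c is the middle locus and the order is w – c – dw.
w–c: (338 + 27)/1411 = 0.2587; c–dw: (182 + 27)/1411 = 0.1481.
Expected DCO frequency = 0.2587 × 0.1481 ≈ 0.03831; observed = 27/1411 ≈ 0.01914.
Coefficient of coincidence = 0.01914/0.03831 ≈ 0.50.

0.50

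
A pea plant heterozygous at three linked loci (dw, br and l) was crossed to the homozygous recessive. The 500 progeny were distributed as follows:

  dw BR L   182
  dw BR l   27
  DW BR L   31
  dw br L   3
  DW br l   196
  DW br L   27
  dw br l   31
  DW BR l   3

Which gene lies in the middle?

br

The two most frequent reciprocal classes, DW br l and dw BR L, are the parental types, so the F1 was DW br l / dw BR L.
The two rarest classes, DW BR l and dw br L, are the double crossovers. Comparing them with the parentals, only the br allele has switched, so br is the middle locus and the order is dw – br – l.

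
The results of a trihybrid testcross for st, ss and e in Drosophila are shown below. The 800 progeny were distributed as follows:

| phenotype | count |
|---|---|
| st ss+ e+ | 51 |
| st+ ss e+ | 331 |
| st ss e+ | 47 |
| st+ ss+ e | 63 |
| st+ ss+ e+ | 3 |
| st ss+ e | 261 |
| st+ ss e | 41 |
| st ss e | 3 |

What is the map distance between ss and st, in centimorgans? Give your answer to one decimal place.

The two most frequent reciprocal classes, st ss+ e and st+ ss e+, are the parental types, so the F1 was st ss+ e / st+ ss e+.
The two rarest classes, st ss e and st+ ss+ e+, are the double crossovers. Comparing them with the parentals, only the ss allele has switched, so ss is the middle locus and the order is e – ss – st.
Crossovers in the ss–st interval produce the single-crossover classes st+ ss+ e and st ss e+ (63 + 47 = 110) plus the double crossovers (6).
RF(ss–st) = (110 + 6) / 800 = 116/800 = 0.1450 → 14.5 centimorgans.

14.5 centimorgans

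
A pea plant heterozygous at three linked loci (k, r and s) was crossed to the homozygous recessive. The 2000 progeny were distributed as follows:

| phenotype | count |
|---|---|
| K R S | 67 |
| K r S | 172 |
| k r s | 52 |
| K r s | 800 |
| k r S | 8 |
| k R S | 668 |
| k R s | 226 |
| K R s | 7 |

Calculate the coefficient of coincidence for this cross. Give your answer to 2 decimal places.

The two most frequent reciprocal classes, K r s and k R S, are the parental types, so the F1 was K r s / k R S.
The two rarest classes, K R s and k r S, are the double crossovers. Comparing them with the parentals, only the r allele has switched, so r is the middle locus and the order is k – r – s.
k–r: (119 + 15)/2000 = 0.0670; r–s: (398 + 15)/2000 = 0.2065.
Expected DCO frequency = 0.0670 × 0.2065 ≈ 0.01384; observed = 15/2000 ≈ 0.00750.
Coefficient of coincidence = 0.00750/0.01384 ≈ 0.54.

0.54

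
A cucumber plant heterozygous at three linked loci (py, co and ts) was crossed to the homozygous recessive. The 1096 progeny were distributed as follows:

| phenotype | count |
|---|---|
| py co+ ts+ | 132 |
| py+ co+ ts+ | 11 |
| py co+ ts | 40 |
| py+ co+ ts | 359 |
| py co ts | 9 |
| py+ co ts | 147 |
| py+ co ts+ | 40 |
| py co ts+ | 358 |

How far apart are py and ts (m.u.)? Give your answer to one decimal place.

9.1 m.u.

The two most frequent reciprocal classes, py+ co+ ts and py co ts+, are the parental types, so the F1 was py+ co+ ts / py co ts+.
The two rarest classes, py+ co+ ts+ and py co ts, are the double crossovers. Comparing them with the parentals, only the ts allele has switched, so ts is the middle locus and the order is py – ts – co.
Crossovers in the py–ts interval produce the single-crossover classes py co+ ts and py+ co ts+ (40 + 40 = 80) plus the double crossovers (20).
RF(py–ts) = (80 + 20) / 1096 = 100/1096 = 0.0912 → 9.1 m.u.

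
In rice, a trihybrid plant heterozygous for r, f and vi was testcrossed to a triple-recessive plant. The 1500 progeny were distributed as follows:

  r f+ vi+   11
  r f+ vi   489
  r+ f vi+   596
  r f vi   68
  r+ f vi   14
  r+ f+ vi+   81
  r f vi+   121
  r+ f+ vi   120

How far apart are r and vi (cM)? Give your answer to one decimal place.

17.7 cM

The two most frequent reciprocal classes, r f+ vi and r+ f vi+, are the parental types, so the F1 was r f+ vi / r+ f vi+.
The two rarest classes, r f+ vi+ and r+ f vi, are the double crossovers. Comparing them with the parentals, only the vi allele has switched, so vi is the middle locus and the order is f – vi – r.
Crossovers in the vi–r interval produce the single-crossover classes r+ f+ vi and r f vi+ (120 + 121 = 241) plus the double crossovers (25).
RF(vi–r) = (241 + 25) / 1500 = 266/1500 = 0.1773 → 17.7 cM.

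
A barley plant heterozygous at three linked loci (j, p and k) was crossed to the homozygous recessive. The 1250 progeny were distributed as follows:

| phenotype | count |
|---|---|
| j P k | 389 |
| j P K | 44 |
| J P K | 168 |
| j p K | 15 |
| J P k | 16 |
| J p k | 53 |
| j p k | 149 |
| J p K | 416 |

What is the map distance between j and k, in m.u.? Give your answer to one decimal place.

The two most frequent reciprocal classes, J p K and j P k, are the parental types, so the F1 was J p K / j P k.
The two rarest classes, j p K and J P k, are the double crossovers. Comparing them with the parentals, only the j allele has switched, so j is the middle locus and the order is k – j – p.
Crossovers in the k–j interval produce the single-crossover classes J p k and j P K (53 + 44 = 97) plus the double crossovers (31).
RF(k–j) = (97 + 31) / 1250 = 128/1250 = 0.1024 → 10.2 m.u.

10.2 m.u.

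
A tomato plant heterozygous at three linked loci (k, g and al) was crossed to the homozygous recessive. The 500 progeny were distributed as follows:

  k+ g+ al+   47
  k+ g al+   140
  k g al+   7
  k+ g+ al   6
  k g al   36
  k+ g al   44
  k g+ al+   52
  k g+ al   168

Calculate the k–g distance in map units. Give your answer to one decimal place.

The two most frequent reciprocal classes, k g+ al and k+ g al+, are the parental types, so the F1 was k g+ al / k+ g al+.
The two rarest classes, k+ g+ al and k g al+, are the double crossovers. Comparing them with the parentals, only the k allele has switched, so k is the middle locus and the order is g – k – al.
Crossovers in the g–k interval produce the single-crossover classes k g al and k+ g+ al+ (36 + 47 = 83) plus the double crossovers (13).
RF(g–k) = (83 + 13) / 500 = 96/500 = 0.1920 → 19.2 map units.

19.2 map units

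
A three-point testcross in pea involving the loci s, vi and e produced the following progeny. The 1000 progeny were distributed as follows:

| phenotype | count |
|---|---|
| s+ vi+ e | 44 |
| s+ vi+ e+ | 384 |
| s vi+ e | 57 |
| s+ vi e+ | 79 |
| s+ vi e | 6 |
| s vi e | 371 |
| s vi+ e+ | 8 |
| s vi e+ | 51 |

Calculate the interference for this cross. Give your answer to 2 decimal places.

The two most frequent reciprocal classes, s+ vi+ e+ and s vi e, are the parental types, so the F1 was s+ vi+ e+ / s vi e.
The two rarest classes, s vi+ e+ and s+ vi e, are the double crossovers. Comparing them with the parentals, only the s allele has switched, so s is the middle locus and the order is e – s – vi.
e–s: (95 + 14)/1000 = 0.1090; s–vi: (136 + 14)/1000 = 0.1500.
Expected DCO frequency = 0.1090 × 0.1500 ≈ 0.01635; observed = 14/1000 ≈ 0.01400.
Coefficient of coincidence = 0.01400/0.01635 ≈ 0.86; interference = 1 − 0.86 = 0.14.

0.14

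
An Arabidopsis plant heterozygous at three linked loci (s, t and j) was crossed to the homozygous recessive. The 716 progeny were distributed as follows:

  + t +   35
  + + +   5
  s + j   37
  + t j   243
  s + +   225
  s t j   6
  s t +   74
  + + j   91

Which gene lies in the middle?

The two most frequent reciprocal classes, + t j and s + +, are the parental types, so the F1 was + t j / s + +.
The two rarest classes, s t j and + + +, are the double crossovers. Comparing them with the parentals, only the s allele has switched, so s is the middle locus and the order is j – s – t.

s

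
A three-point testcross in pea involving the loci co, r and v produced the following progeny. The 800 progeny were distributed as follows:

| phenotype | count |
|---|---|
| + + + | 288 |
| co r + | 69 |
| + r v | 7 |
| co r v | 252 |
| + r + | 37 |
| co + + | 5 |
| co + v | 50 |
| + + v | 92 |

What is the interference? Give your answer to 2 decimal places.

0.44

The two most frequent reciprocal classes, + + + and co r v, are the parental types, so the F1 was + + + / co r v.
The two rarest classes, co + + and + r v, are the double crossovers. Comparing them with the parentals, only the co allele has switched, so co is the middle locus and the order is v – co – r.
v–co: (161 + 12)/800 = 0.2162; co–r: (87 + 12)/800 = 0.1237.
Expected DCO frequency = 0.2162 × 0.1237 ≈ 0.02674; observed = 12/800 ≈ 0.01500.
Coefficient of coincidence = 0.01500/0.02674 ≈ 0.56; interference = 1 − 0.56 = 0.44.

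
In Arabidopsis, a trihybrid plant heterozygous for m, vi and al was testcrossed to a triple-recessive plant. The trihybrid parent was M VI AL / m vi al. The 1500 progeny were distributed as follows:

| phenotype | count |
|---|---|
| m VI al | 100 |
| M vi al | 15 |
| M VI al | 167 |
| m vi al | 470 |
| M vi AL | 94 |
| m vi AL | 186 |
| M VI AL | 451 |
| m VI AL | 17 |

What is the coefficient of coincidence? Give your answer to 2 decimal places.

0.55

The two rarest classes, m VI AL and M vi al, are the double crossovers. Comparing them with the parentals, only the m allele has switched, so m is the middle locus and the order is al – m – vi.
al–m: (353 + 32)/1500 = 0.2567; m–vi: (194 + 32)/1500 = 0.1507.
Expected DCO frequency = 0.2567 × 0.1507 ≈ 0.03868; observed = 32/1500 ≈ 0.02133.
Coefficient of coincidence = 0.02133/0.03868 ≈ 0.55.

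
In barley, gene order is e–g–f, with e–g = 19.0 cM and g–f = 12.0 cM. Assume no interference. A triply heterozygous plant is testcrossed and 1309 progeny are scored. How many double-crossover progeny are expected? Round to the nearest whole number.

Map distances give recombination frequencies of 0.190 and 0.120 for the two intervals.
With no interference, expected double-crossover frequency = 0.190 × 0.120 = 0.02280.
Expected number = 0.02280 × 1309 = 29.85 ≈ 30.

30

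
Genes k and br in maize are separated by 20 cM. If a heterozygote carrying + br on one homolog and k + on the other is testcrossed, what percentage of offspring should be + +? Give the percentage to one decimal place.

A map distance of 20 cM corresponds to a recombination frequency of 0.200.
The F1 is + br / k +, so + + is a recombinant gamete class with expected frequency r/2 = 0.200/2 = 0.1000.
That is 0.1000 = 10.0% of the progeny.

10.0%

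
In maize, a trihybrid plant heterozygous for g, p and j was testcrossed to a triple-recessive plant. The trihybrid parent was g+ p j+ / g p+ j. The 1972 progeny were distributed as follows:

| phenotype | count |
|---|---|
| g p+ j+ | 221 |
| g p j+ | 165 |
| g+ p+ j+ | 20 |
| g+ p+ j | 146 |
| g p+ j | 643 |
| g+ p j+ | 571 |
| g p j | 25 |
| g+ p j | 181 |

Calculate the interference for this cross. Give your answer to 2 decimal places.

0.44

The two rarest classes, g+ p+ j+ and g p j, are the double crossovers. Comparing them with the parentals, only the p allele has switched, so p is the middle locus and the order is g – p – j.
g–p: (311 + 45)/1972 = 0.1805; p–j: (402 + 45)/1972 = 0.2267.
Expected DCO frequency = 0.1805 × 0.2267 ≈ 0.04092; observed = 45/1972 ≈ 0.02282.
Coefficient of coincidence = 0.02282/0.04092 ≈ 0.56; interference = 1 − 0.56 = 0.44.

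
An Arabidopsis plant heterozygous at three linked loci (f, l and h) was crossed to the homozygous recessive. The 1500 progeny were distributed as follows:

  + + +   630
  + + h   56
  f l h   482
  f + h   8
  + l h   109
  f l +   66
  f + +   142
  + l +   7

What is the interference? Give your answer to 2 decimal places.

The two most frequent reciprocal classes, f l h and + + +, are the parental types, so the F1 was f l h / + + +.
The two rarest classes, f + h and + l +, are the double crossovers. Comparing them with the parentals, only the l allele has switched, so l is the middle locus and the order is h – l – f.
h–l: (122 + 15)/1500 = 0.0913; l–f: (251 + 15)/1500 = 0.1773.
Expected DCO frequency = 0.0913 × 0.1773 ≈ 0.01619; observed = 15/1500 ≈ 0.01000.
Coefficient of coincidence = 0.01000/0.01619 ≈ 0.62; interference = 1 − 0.62 = 0.38.

0.38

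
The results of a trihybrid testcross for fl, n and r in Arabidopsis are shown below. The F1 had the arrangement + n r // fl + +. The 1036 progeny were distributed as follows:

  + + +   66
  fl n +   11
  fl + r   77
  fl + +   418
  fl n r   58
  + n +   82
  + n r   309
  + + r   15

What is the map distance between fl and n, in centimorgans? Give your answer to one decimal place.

The two rarest classes, + + r and fl n +, are the double crossovers. Comparing them with the parentals, only the n allele has switched, so n is the middle locus and the order is r – n – fl.
Crossovers in the n–fl interval produce the single-crossover classes fl n r and + + + (58 + 66 = 124) plus the double crossovers (26).
RF(n–fl) = (124 + 26) / 1036 = 150/1036 = 0.1448 → 14.5 centimorgans.

14.5 centimorgans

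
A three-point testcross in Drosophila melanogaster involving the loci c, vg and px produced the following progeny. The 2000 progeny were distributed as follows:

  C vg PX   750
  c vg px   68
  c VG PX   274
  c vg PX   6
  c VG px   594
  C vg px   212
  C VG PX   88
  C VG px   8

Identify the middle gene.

The two most frequent reciprocal classes, c VG px and C vg PX, are the parental types, so the F1 was c VG px / C vg PX.
The two rarest classes, C VG px and c vg PX, are the double crossovers. Comparing them with the parentals, only the c allele has switched, so c is the middle locus and the order is px – c – vg.

c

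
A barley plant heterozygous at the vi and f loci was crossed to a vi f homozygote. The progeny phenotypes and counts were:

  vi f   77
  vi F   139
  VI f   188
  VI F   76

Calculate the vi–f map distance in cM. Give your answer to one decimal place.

The two most frequent classes, VI f (188) and vi F (139), are the parental types, so the F1 was VI f / vi F.
The recombinant classes are VI F and vi f: 76 + 77 = 153.
Recombination frequency = 153/480 = 0.3187 ≈ 31.9%, i.e. 31.9 cM.

31.9 cM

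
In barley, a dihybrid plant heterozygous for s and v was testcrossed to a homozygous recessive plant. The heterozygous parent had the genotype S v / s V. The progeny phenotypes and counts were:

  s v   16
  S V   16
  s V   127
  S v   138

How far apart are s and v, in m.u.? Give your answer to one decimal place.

10.8 m.u.

The recombinant classes are S V and s v: 16 + 16 = 32.
Recombination frequency = 32/297 = 0.1077 ≈ 10.8%, i.e. 10.8 m.u.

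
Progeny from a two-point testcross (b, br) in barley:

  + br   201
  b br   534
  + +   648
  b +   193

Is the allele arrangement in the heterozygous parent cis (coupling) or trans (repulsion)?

cis

The two most frequent classes are + + (648) and b br (534); these are the parental (non-recombinant) types.
So the F1 carried + + on one chromosome and b br on the other — the recessive alleles are on the same chromosome (cis / coupling).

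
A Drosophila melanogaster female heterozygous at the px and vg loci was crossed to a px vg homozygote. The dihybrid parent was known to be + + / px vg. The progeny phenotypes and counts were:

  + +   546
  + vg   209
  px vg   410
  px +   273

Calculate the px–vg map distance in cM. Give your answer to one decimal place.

33.5 cM

The recombinant classes are + vg and px +: 209 + 273 = 482.
Recombination frequency = 482/1438 = 0.3352 ≈ 33.5%, i.e. 33.5 cM.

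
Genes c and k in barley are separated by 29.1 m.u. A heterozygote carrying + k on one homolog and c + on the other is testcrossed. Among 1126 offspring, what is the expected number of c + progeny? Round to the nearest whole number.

A map distance of 29.1 m.u. corresponds to a recombination frequency of 0.291.
The F1 is + k / c +, so c + is a parental gamete class with expected frequency (1 − r)/2 = 0.709/2 = 0.3545.
Expected number = 0.3545 × 1126 = 399.17 ≈ 399.

399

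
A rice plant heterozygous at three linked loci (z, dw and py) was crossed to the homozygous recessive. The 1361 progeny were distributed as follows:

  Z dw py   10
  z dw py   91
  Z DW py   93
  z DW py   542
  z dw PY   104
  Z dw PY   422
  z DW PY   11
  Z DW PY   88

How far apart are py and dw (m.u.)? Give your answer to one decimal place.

14.7 m.u.

The two most frequent reciprocal classes, z DW py and Z dw PY, are the parental types, so the F1 was z DW py / Z dw PY.
The two rarest classes, z DW PY and Z dw py, are the double crossovers. Comparing them with the parentals, only the py allele has switched, so py is the middle locus and the order is dw – py – z.
Crossovers in the dw–py interval produce the single-crossover classes z dw py and Z DW PY (91 + 88 = 179) plus the double crossovers (21).
RF(dw–py) = (179 + 21) / 1361 = 200/1361 = 0.1470 → 14.7 m.u.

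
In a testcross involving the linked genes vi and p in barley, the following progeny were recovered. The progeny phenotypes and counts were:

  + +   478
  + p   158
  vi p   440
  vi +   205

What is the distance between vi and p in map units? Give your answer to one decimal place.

The two most frequent classes, + + (478) and vi p (440), are the parental types, so the F1 was + + / vi p.
The recombinant classes are + p and vi +: 158 + 205 = 363.
Recombination frequency = 363/1281 = 0.2834 ≈ 28.3%, i.e. 28.3 map units.

28.3 map units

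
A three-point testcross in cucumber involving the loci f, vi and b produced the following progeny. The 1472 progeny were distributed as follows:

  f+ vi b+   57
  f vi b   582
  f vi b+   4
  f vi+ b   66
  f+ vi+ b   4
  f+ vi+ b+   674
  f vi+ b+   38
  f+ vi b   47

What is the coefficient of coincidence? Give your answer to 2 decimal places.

0.97

The two most frequent reciprocal classes, f+ vi+ b+ and f vi b, are the parental types, so the F1 was f+ vi+ b+ / f vi b.
The two rarest classes, f+ vi+ b and f vi b+, are the double crossovers. Comparing them with the parentals, only the b allele has switched, so b is the middle locus and the order is vi – b – f.
vi–b: (123 + 8)/1472 = 0.0890; b–f: (85 + 8)/1472 = 0.0632.
Expected DCO frequency = 0.0890 × 0.0632 ≈ 0.00562; observed = 8/1472 ≈ 0.00543.
Coefficient of coincidence = 0.00543/0.00562 ≈ 0.97.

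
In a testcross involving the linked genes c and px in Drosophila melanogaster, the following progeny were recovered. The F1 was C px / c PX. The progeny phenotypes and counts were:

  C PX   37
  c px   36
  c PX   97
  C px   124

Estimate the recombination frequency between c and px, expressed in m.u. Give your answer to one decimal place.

The recombinant classes are C PX and c px: 37 + 36 = 73.
Recombination frequency = 73/294 = 0.2483 ≈ 24.8%, i.e. 24.8 m.u.

24.8 m.u.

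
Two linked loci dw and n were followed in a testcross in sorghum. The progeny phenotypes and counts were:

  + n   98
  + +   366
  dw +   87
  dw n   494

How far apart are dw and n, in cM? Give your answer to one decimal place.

17.7 cM

The two most frequent classes, + + (366) and dw n (494), are the parental types, so the F1 was + + / dw n.
The recombinant classes are + n and dw +: 98 + 87 = 185.
Recombination frequency = 185/1045 = 0.1770 ≈ 17.7%, i.e. 17.7 cM.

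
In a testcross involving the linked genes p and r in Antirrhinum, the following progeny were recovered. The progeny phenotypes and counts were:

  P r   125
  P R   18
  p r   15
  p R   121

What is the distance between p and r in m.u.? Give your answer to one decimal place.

11.8 m.u.

The two most frequent classes, P r (125) and p R (121), are the parental types, so the F1 was P r / p R.
The recombinant classes are P R and p r: 18 + 15 = 33.
Recombination frequency = 33/279 = 0.1183 ≈ 11.8%, i.e. 11.8 m.u.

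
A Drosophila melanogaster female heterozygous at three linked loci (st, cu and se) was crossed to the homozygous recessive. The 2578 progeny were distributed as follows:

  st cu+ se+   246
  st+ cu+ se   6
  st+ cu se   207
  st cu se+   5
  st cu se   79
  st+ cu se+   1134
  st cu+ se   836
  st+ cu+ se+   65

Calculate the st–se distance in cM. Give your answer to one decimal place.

The two most frequent reciprocal classes, st cu+ se and st+ cu se+, are the parental types, so the F1 was st cu+ se / st+ cu se+.
The two rarest classes, st+ cu+ se and st cu se+, are the double crossovers. Comparing them with the parentals, only the st allele has switched, so st is the middle locus and the order is se – st – cu.
Crossovers in the se–st interval produce the single-crossover classes st cu+ se+ and st+ cu se (246 + 207 = 453) plus the double crossovers (11).
RF(se–st) = (453 + 11) / 2578 = 464/2578 = 0.1800 → 18.0 cM.

18.0 cM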